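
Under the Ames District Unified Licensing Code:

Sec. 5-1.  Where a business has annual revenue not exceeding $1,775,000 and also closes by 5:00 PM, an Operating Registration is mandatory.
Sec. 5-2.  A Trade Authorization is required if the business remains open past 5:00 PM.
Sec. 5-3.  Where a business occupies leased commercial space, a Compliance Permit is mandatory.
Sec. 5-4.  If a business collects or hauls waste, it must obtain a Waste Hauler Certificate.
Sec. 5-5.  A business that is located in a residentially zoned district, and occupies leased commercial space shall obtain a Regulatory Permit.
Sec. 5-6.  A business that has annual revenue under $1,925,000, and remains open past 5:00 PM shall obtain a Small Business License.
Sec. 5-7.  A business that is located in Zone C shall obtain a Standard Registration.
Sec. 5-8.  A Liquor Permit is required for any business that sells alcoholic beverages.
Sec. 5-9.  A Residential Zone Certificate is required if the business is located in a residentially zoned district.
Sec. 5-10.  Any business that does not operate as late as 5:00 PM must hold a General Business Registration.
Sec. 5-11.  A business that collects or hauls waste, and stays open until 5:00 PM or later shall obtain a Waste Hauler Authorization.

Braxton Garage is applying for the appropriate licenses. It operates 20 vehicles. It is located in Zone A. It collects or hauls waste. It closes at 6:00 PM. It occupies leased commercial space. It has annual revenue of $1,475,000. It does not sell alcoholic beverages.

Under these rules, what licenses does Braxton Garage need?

Compliance Permit, Small Business License, Trade Authorization, Waste Hauler Authorization, Waste Hauler Certificate

Sec. 5-1. revenue $1,475,000 ≤ $1,775,000; closes 6:00 PM, after 5:00 PM → Operating Registration not required.
Sec. 5-2. closes 6:00 PM, after 5:00 PM → Trade Authorization required.
Sec. 5-3. occupies leased commercial space → Compliance Permit required.
Sec. 5-4. collects or hauls waste → Waste Hauler Certificate required.
Sec. 5-5. is located in Zone A (not: is located in a residentially zoned district); occupies leased commercial space → Regulatory Permit not required.
Sec. 5-6. revenue $1,475,000 < $1,925,000; closes 6:00 PM, after 5:00 PM → Small Business License required.
Sec. 5-7. is located in Zone A (not: is located in Zone C) → Standard Registration not required.
Sec. 5-8. does not sell alcoholic beverages → Liquor Permit not required.
Sec. 5-9. is located in Zone A (not: is located in a residentially zoned district) → Residential Zone Certificate not required.
Sec. 5-10. closes 6:00 PM, after 5:00 PM → General Business Registration not required.
Sec. 5-11. collects or hauls waste; closes 6:00 PM, after 5:00 PM → Waste Hauler Authorization required.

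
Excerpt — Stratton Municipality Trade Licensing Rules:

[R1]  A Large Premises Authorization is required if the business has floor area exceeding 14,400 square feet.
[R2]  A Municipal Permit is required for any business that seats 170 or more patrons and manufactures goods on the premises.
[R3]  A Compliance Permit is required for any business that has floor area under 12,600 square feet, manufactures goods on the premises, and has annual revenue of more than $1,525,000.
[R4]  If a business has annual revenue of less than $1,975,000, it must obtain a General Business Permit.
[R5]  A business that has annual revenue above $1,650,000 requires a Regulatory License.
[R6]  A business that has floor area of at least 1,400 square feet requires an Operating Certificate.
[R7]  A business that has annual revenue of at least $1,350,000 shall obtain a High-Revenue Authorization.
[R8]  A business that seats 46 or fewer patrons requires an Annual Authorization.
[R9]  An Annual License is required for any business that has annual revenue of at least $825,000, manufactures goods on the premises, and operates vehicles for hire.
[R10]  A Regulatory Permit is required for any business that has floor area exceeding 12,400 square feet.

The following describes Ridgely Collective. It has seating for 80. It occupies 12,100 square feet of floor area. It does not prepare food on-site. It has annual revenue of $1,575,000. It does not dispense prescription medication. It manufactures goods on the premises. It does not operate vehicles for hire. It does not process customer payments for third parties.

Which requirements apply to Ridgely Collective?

[R1] floor area 12,100 square feet ≤ 14,400 square feet → Large Premises Authorization not required.
[R2] seating 80 < 170; manufactures goods on the premises → Municipal Permit not required.
[R3] floor area 12,100 square feet < 12,600 square feet; manufactures goods on the premises; revenue $1,575,000 > $1,525,000 → Compliance Permit required.
[R4] revenue $1,575,000 < $1,975,000 → General Business Permit required.
[R5] revenue $1,575,000 ≤ $1,650,000 → Regulatory License not required.
[R6] floor area 12,100 square feet ≥ 1,400 square feet → Operating Certificate required.
[R7] revenue $1,575,000 ≥ $1,350,000 → High-Revenue Authorization required.
[R8] seating 80 > 46 → Annual Authorization not required.
[R9] revenue $1,575,000 ≥ $825,000; manufactures goods on the premises; does not operate vehicles for hire → Annual License not required.
[R10] floor area 12,100 square feet ≤ 12,400 square feet → Regulatory Permit not required.

Compliance Permit, General Business Permit, High-Revenue Authorization, Operating Certificate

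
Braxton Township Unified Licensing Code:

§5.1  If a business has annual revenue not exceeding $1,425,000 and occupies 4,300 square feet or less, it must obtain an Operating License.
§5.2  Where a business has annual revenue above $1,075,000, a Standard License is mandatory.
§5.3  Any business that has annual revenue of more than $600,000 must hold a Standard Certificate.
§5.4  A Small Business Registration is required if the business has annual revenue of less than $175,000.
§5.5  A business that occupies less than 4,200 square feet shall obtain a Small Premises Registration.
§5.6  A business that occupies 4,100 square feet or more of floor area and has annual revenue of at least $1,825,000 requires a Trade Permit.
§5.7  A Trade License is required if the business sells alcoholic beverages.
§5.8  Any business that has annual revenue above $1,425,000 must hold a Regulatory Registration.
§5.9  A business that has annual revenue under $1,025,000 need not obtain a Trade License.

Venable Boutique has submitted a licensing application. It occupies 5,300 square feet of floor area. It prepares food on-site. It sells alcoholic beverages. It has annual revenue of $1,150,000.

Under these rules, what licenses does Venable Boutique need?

Standard Certificate, Standard License, Trade License

§5.1 revenue $1,150,000 ≤ $1,425,000; floor area 5,300 square feet > 4,300 square feet → Operating License not required.
§5.2 revenue $1,150,000 > $1,075,000 → Standard License required.
§5.3 revenue $1,150,000 > $600,000 → Standard Certificate required.
§5.4 revenue $1,150,000 ≥ $175,000 → Small Business Registration not required.
§5.5 floor area 5,300 square feet ≥ 4,200 square feet → Small Premises Registration not required.
§5.6 floor area 5,300 square feet ≥ 4,100 square feet; revenue $1,150,000 < $1,825,000 → Trade Permit not required.
§5.7 sells alcoholic beverages → Trade License required.
§5.8 revenue $1,150,000 ≤ $1,425,000 → Regulatory Registration not required.
§5.9 revenue $1,150,000 ≥ $1,025,000 → Trade License exemption does not apply.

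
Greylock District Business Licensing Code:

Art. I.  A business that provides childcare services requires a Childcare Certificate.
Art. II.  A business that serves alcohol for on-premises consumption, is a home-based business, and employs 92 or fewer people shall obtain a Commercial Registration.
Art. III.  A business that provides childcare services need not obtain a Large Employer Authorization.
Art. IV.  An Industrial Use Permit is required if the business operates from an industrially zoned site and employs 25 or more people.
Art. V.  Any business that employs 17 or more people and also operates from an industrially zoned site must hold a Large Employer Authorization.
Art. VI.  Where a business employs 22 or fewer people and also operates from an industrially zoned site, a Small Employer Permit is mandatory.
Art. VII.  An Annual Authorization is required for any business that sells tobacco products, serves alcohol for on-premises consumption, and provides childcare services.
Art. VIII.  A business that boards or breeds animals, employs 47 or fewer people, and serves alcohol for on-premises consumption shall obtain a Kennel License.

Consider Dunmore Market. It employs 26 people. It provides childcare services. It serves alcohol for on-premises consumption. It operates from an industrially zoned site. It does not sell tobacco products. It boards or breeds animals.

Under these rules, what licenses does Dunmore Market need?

Childcare Certificate, Industrial Use Permit, Kennel License

Art. I. provides childcare services → Childcare Certificate required.
Art. II. serves alcohol for on-premises consumption; operates from an industrially zoned site (not: is a home-based business); employees 26 ≤ 92 → Commercial Registration not required.
Art. III. provides childcare services → exempt from Large Employer Authorization.
Art. IV. operates from an industrially zoned site; employees 26 ≥ 25 → Industrial Use Permit required.
Art. V. employees 26 ≥ 17; operates from an industrially zoned site → Large Employer Authorization required.
Art. VI. employees 26 > 22; operates from an industrially zoned site → Small Employer Permit not required.
Art. VII. does not sell tobacco products; serves alcohol for on-premises consumption; provides childcare services → Annual Authorization not required.
Art. VIII. boards or breeds animals; employees 26 ≤ 47; serves alcohol for on-premises consumption → Kennel License required.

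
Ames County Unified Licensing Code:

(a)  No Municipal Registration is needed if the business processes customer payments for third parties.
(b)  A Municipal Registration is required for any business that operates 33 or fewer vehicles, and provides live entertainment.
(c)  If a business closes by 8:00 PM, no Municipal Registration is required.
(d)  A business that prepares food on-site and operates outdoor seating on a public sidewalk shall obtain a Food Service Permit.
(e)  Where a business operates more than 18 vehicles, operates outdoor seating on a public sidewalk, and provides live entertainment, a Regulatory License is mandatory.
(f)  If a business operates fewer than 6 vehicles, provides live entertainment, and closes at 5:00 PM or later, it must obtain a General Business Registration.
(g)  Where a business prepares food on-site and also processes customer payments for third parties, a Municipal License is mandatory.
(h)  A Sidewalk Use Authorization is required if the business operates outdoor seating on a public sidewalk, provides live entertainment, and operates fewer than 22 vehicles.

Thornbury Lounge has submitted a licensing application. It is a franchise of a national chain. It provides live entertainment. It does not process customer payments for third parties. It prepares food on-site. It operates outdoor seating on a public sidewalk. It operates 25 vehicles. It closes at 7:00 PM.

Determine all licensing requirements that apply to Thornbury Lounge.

Food Service Permit, Regulatory License

(a) does not process customer payments for third parties → Municipal Registration exemption does not apply.
(b) vehicles 25 ≤ 33; provides live entertainment → Municipal Registration required.
(c) closes 7:00 PM, at/before 8:00 PM → exempt from Municipal Registration.
(d) prepares food on-site; operates outdoor seating on a public sidewalk → Food Service Permit required.
(e) vehicles 25 > 18; operates outdoor seating on a public sidewalk; provides live entertainment → Regulatory License required.
(f) vehicles 25 ≥ 6; provides live entertainment; closes 7:00 PM, after 5:00 PM → General Business Registration not required.
(g) prepares food on-site; does not process customer payments for third parties → Municipal License not required.
(h) operates outdoor seating on a public sidewalk; provides live entertainment; vehicles 25 ≥ 22 → Sidewalk Use Authorization not required.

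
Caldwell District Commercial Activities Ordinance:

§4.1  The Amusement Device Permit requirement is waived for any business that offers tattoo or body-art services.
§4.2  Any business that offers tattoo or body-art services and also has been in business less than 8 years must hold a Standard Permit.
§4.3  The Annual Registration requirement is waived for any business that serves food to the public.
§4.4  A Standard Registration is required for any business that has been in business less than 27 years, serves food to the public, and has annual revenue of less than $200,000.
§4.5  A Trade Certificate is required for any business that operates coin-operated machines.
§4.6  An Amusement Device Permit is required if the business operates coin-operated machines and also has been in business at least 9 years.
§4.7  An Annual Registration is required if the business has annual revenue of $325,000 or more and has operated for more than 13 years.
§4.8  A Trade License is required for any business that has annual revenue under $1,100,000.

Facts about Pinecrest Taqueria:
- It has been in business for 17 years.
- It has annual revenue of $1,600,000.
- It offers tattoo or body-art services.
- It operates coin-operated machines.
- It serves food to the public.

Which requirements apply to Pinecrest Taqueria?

Trade Certificate

§4.1 offers tattoo or body-art services → exempt from Amusement Device Permit.
§4.2 offers tattoo or body-art services; years in business 17 ≥ 8 → Standard Permit not required.
§4.3 serves food to the public → exempt from Annual Registration.
§4.4 years in business 17 < 27; serves food to the public; revenue $1,600,000 ≥ $200,000 → Standard Registration not required.
§4.5 operates coin-operated machines → Trade Certificate required.
§4.6 operates coin-operated machines; years in business 17 ≥ 9 → Amusement Device Permit required.
§4.7 revenue $1,600,000 ≥ $325,000; years in business 17 > 13 → Annual Registration required.
§4.8 revenue $1,600,000 ≥ $1,100,000 → Trade License not required.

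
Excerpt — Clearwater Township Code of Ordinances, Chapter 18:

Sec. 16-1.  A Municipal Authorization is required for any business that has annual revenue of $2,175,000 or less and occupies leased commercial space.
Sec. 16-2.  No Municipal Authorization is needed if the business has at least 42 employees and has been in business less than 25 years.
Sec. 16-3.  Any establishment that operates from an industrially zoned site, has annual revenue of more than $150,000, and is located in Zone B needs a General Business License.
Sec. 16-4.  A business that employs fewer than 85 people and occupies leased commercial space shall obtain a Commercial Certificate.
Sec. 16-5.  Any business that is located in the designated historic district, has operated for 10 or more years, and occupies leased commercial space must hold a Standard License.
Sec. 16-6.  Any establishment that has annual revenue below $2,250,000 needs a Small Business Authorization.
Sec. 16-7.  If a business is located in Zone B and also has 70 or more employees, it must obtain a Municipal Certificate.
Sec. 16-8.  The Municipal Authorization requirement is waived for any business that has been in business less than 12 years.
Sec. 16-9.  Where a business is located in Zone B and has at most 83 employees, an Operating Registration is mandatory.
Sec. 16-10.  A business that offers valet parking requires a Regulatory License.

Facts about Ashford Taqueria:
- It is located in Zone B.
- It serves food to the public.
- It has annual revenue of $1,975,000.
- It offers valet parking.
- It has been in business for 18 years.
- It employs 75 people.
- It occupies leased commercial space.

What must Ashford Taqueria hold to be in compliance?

Sec. 16-1. revenue $1,975,000 ≤ $2,175,000; occupies leased commercial space → Municipal Authorization required.
Sec. 16-2. employees 75 ≥ 42; years in business 18 < 25 → exempt from Municipal Authorization.
Sec. 16-3. occupies leased commercial space (not: operates from an industrially zoned site); revenue $1,975,000 > $150,000; is located in Zone B → General Business License not required.
Sec. 16-4. employees 75 < 85; occupies leased commercial space → Commercial Certificate required.
Sec. 16-5. is located in Zone B (not: is located in the designated historic district); years in business 18 ≥ 10; occupies leased commercial space → Standard License not required.
Sec. 16-6. revenue $1,975,000 < $2,250,000 → Small Business Authorization required.
Sec. 16-7. is located in Zone B; employees 75 ≥ 70 → Municipal Certificate required.
Sec. 16-8. years in business 18 ≥ 12 → Municipal Authorization exemption does not apply.
Sec. 16-9. is located in Zone B; employees 75 ≤ 83 → Operating Registration required.
Sec. 16-10. offers valet parking → Regulatory License required.

Commercial Certificate, Municipal Certificate, Operating Registration, Regulatory License, Small Business Authorization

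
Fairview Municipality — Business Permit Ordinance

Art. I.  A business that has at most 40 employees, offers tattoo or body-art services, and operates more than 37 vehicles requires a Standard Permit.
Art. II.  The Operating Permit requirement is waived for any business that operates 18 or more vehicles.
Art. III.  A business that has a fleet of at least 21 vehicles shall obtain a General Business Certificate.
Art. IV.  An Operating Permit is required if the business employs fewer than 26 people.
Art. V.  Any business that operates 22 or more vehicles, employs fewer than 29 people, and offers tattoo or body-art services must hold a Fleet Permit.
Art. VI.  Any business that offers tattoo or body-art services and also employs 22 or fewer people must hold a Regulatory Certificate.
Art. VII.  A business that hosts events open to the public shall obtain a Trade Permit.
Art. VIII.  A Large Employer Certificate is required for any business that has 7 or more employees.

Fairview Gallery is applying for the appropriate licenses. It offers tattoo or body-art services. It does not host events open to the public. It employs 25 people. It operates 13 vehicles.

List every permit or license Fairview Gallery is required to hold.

Art. I. employees 25 ≤ 40; offers tattoo or body-art services; vehicles 13 ≤ 37 → Standard Permit not required.
Art. II. vehicles 13 < 18 → Operating Permit exemption does not apply.
Art. III. vehicles 13 < 21 → General Business Certificate not required.
Art. IV. employees 25 < 26 → Operating Permit required.
Art. V. vehicles 13 < 22; employees 25 < 29; offers tattoo or body-art services → Fleet Permit not required.
Art. VI. offers tattoo or body-art services; employees 25 > 22 → Regulatory Certificate not required.
Art. VII. does not host events open to the public → Trade Permit not required.
Art. VIII. employees 25 ≥ 7 → Large Employer Certificate required.

Large Employer Certificate, Operating Permit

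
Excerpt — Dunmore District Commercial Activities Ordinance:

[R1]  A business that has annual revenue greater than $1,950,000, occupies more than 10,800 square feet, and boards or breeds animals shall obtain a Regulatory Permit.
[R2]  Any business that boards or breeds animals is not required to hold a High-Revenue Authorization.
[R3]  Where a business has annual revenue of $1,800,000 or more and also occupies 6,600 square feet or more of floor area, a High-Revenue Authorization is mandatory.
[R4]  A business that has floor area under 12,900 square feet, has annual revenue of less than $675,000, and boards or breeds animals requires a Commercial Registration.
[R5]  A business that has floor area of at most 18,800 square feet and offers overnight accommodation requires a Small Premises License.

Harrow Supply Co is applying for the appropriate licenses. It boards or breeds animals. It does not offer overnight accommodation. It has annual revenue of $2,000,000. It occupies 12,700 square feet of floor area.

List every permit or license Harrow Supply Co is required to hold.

Regulatory Permit

[R1] revenue $2,000,000 > $1,950,000; floor area 12,700 square feet > 10,800 square feet; boards or breeds animals → Regulatory Permit required.
[R2] boards or breeds animals → exempt from High-Revenue Authorization.
[R3] revenue $2,000,000 ≥ $1,800,000; floor area 12,700 square feet ≥ 6,600 square feet → High-Revenue Authorization required.
[R4] floor area 12,700 square feet < 12,900 square feet; revenue $2,000,000 ≥ $675,000; boards or breeds animals → Commercial Registration not required.
[R5] floor area 12,700 square feet ≤ 18,800 square feet; does not offer overnight accommodation → Small Premises License not required.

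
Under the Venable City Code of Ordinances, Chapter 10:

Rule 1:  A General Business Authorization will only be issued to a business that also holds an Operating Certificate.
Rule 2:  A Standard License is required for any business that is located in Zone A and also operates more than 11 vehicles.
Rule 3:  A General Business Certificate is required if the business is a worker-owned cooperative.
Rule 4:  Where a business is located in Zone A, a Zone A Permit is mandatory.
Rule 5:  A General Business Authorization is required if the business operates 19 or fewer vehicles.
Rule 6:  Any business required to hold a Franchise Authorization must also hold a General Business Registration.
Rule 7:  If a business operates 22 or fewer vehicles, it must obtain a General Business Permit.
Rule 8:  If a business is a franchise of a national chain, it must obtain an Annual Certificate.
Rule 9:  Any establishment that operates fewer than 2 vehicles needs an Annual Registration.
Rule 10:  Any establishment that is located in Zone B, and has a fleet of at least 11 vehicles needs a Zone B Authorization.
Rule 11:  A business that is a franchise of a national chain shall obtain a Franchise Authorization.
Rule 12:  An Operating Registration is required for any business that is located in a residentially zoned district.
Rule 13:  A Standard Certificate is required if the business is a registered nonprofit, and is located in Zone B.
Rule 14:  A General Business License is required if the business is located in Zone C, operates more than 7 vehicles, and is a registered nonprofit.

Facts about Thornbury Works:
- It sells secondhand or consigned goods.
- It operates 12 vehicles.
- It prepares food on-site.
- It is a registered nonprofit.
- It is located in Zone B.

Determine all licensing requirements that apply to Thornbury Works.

General Business Authorization, General Business Permit, Operating Certificate, Standard Certificate, Zone B Authorization

Rule 1: General Business Authorization is required → Operating Certificate also required.
Rule 2: is located in Zone B (not: is located in Zone A); vehicles 12 > 11 → Standard License not required.
Rule 3: is a registered nonprofit (not: is a worker-owned cooperative) → General Business Certificate not required.
Rule 4: is located in Zone B (not: is located in Zone A) → Zone A Permit not required.
Rule 5: vehicles 12 ≤ 19 → General Business Authorization required.
Rule 6: Franchise Authorization is not required → no effect.
Rule 7: vehicles 12 ≤ 22 → General Business Permit required.
Rule 8: is a registered nonprofit (not: is a franchise of a national chain) → Annual Certificate not required.
Rule 9: vehicles 12 ≥ 2 → Annual Registration not required.
Rule 10: is located in Zone B; vehicles 12 ≥ 11 → Zone B Authorization required.
Rule 11: is a registered nonprofit (not: is a franchise of a national chain) → Franchise Authorization not required.
Rule 12: is located in Zone B (not: is located in a residentially zoned district) → Operating Registration not required.
Rule 13: is a registered nonprofit; is located in Zone B → Standard Certificate required.
Rule 14: is located in Zone B (not: is located in Zone C); vehicles 12 > 7; is a registered nonprofit → General Business License not required.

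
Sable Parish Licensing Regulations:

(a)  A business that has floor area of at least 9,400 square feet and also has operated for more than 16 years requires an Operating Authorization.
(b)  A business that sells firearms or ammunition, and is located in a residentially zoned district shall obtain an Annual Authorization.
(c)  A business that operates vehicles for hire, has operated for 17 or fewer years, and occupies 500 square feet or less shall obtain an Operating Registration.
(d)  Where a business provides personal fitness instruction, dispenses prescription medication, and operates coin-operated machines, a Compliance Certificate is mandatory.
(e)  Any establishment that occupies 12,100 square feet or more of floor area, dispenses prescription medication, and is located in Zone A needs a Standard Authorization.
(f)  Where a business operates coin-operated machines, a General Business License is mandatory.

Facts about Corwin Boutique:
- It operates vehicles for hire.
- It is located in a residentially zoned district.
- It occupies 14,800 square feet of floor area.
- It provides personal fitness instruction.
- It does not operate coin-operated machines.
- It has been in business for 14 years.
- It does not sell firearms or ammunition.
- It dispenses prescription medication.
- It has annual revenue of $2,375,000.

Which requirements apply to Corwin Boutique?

None

(a) floor area 14,800 square feet ≥ 9,400 square feet; years in business 14 ≤ 16 → Operating Authorization not required.
(b) does not sell firearms or ammunition; is located in a residentially zoned district → Annual Authorization not required.
(c) operates vehicles for hire; years in business 14 ≤ 17; floor area 14,800 square feet > 500 square feet → Operating Registration not required.
(d) provides personal fitness instruction; dispenses prescription medication; does not operate coin-operated machines → Compliance Certificate not required.
(e) floor area 14,800 square feet ≥ 12,100 square feet; dispenses prescription medication; is located in a residentially zoned district (not: is located in Zone A) → Standard Authorization not required.
(f) does not operate coin-operated machines → General Business License not required.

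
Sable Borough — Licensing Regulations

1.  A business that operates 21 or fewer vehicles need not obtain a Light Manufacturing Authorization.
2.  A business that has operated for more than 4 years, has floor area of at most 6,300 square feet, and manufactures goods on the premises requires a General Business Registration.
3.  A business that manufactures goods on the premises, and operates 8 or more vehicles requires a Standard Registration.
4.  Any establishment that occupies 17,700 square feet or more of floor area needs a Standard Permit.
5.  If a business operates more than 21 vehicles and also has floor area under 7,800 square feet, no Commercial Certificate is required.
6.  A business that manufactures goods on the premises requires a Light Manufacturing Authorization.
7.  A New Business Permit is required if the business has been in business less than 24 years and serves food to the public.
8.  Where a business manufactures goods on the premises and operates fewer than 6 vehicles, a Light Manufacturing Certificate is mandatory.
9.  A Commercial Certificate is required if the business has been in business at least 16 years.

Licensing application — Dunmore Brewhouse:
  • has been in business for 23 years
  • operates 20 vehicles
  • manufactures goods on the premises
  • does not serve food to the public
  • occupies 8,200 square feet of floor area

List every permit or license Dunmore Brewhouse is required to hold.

Commercial Certificate, Standard Registration

1. vehicles 20 ≤ 21 → exempt from Light Manufacturing Authorization.
2. years in business 23 > 4; floor area 8,200 square feet > 6,300 square feet; manufactures goods on the premises → General Business Registration not required.
3. manufactures goods on the premises; vehicles 20 ≥ 8 → Standard Registration required.
4. floor area 8,200 square feet < 17,700 square feet → Standard Permit not required.
5. vehicles 20 ≤ 21; floor area 8,200 square feet ≥ 7,800 square feet → Commercial Certificate exemption does not apply.
6. manufactures goods on the premises → Light Manufacturing Authorization required.
7. years in business 23 < 24; does not serve food to the public → New Business Permit not required.
8. manufactures goods on the premises; vehicles 20 ≥ 6 → Light Manufacturing Certificate not required.
9. years in business 23 ≥ 16 → Commercial Certificate required.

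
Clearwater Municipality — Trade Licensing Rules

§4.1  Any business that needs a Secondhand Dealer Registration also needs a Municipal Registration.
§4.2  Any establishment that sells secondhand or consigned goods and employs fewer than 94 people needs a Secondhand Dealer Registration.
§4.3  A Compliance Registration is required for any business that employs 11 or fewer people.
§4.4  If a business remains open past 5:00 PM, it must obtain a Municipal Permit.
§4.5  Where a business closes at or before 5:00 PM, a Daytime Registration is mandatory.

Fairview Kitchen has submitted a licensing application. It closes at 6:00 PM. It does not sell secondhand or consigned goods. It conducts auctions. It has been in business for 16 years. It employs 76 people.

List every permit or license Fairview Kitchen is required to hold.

§4.1 Secondhand Dealer Registration is not required → no effect.
§4.2 does not sell secondhand or consigned goods; employees 76 < 94 → Secondhand Dealer Registration not required.
§4.3 employees 76 > 11 → Compliance Registration not required.
§4.4 closes 6:00 PM, after 5:00 PM → Municipal Permit required.
§4.5 closes 6:00 PM, after 5:00 PM → Daytime Registration not required.

Municipal Permit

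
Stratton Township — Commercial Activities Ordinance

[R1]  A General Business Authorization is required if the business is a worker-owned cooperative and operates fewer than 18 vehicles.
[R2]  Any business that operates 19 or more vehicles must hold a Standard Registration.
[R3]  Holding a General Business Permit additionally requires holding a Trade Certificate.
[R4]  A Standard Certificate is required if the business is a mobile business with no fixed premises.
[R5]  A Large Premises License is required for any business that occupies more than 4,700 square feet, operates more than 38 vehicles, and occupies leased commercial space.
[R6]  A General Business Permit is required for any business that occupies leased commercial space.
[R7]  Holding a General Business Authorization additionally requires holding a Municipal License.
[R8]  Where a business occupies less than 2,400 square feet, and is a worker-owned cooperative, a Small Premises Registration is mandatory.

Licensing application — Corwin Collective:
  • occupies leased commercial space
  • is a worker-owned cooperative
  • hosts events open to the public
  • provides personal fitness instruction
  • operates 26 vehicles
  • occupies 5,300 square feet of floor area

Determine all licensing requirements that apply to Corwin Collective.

[R1] is a worker-owned cooperative; vehicles 26 ≥ 18 → General Business Authorization not required.
[R2] vehicles 26 ≥ 19 → Standard Registration required.
[R3] General Business Permit is required → Trade Certificate also required.
[R4] occupies leased commercial space (not: is a mobile business with no fixed premises) → Standard Certificate not required.
[R5] floor area 5,300 square feet > 4,700 square feet; vehicles 26 ≤ 38; occupies leased commercial space → Large Premises License not required.
[R6] occupies leased commercial space → General Business Permit required.
[R7] General Business Authorization is not required → no effect.
[R8] floor area 5,300 square feet ≥ 2,400 square feet; is a worker-owned cooperative → Small Premises Registration not required.

General Business Permit, Standard Registration, Trade Certificate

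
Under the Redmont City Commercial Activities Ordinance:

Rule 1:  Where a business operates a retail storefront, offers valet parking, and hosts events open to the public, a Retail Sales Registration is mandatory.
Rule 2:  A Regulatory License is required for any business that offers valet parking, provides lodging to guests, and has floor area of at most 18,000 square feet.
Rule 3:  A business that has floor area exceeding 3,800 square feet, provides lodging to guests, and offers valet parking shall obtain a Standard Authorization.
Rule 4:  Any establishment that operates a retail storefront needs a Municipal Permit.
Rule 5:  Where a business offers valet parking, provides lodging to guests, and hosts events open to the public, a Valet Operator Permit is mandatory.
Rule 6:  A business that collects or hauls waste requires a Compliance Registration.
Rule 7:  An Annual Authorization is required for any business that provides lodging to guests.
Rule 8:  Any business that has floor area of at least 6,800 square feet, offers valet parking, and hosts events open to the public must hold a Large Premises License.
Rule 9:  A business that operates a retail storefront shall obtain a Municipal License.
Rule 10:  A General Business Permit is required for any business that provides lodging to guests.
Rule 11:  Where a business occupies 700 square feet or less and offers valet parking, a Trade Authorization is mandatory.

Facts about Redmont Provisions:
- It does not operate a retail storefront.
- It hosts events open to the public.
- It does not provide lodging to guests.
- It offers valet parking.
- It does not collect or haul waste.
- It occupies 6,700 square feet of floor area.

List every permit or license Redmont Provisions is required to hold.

Rule 1: does not operate a retail storefront; offers valet parking; hosts events open to the public → Retail Sales Registration not required.
Rule 2: offers valet parking; does not provide lodging to guests; floor area 6,700 square feet ≤ 18,000 square feet → Regulatory License not required.
Rule 3: floor area 6,700 square feet > 3,800 square feet; does not provide lodging to guests; offers valet parking → Standard Authorization not required.
Rule 4: does not operate a retail storefront → Municipal Permit not required.
Rule 5: offers valet parking; does not provide lodging to guests; hosts events open to the public → Valet Operator Permit not required.
Rule 6: does not collect or haul waste → Compliance Registration not required.
Rule 7: does not provide lodging to guests → Annual Authorization not required.
Rule 8: floor area 6,700 square feet < 6,800 square feet; offers valet parking; hosts events open to the public → Large Premises License not required.
Rule 9: does not operate a retail storefront → Municipal License not required.
Rule 10: does not provide lodging to guests → General Business Permit not required.
Rule 11: floor area 6,700 square feet > 700 square feet; offers valet parking → Trade Authorization not required.

None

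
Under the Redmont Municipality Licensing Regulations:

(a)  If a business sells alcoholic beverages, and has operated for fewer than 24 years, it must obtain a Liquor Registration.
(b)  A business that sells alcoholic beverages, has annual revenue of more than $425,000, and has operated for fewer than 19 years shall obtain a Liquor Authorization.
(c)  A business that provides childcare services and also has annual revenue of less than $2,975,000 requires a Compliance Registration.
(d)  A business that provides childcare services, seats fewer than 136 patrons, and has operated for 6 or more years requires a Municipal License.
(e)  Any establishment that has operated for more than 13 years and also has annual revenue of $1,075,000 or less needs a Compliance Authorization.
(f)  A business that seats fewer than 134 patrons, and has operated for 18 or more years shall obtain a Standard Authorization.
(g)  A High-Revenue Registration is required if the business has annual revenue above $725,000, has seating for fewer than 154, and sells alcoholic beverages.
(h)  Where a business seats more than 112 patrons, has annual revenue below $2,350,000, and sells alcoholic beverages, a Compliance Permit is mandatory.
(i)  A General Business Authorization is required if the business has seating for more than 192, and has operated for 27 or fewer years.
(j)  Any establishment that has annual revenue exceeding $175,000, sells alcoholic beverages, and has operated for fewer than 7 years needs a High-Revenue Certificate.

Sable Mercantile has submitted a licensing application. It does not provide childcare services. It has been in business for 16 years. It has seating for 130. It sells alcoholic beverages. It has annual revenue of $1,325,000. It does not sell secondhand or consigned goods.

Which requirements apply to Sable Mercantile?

(a) sells alcoholic beverages; years in business 16 < 24 → Liquor Registration required.
(b) sells alcoholic beverages; revenue $1,325,000 > $425,000; years in business 16 < 19 → Liquor Authorization required.
(c) does not provide childcare services; revenue $1,325,000 < $2,975,000 → Compliance Registration not required.
(d) does not provide childcare services; seating 130 < 136; years in business 16 ≥ 6 → Municipal License not required.
(e) years in business 16 > 13; revenue $1,325,000 > $1,075,000 → Compliance Authorization not required.
(f) seating 130 < 134; years in business 16 < 18 → Standard Authorization not required.
(g) revenue $1,325,000 > $725,000; seating 130 < 154; sells alcoholic beverages → High-Revenue Registration required.
(h) seating 130 > 112; revenue $1,325,000 < $2,350,000; sells alcoholic beverages → Compliance Permit required.
(i) seating 130 ≤ 192; years in business 16 ≤ 27 → General Business Authorization not required.
(j) revenue $1,325,000 > $175,000; sells alcoholic beverages; years in business 16 ≥ 7 → High-Revenue Certificate not required.

Compliance Permit, High-Revenue Registration, Liquor Authorization, Liquor Registration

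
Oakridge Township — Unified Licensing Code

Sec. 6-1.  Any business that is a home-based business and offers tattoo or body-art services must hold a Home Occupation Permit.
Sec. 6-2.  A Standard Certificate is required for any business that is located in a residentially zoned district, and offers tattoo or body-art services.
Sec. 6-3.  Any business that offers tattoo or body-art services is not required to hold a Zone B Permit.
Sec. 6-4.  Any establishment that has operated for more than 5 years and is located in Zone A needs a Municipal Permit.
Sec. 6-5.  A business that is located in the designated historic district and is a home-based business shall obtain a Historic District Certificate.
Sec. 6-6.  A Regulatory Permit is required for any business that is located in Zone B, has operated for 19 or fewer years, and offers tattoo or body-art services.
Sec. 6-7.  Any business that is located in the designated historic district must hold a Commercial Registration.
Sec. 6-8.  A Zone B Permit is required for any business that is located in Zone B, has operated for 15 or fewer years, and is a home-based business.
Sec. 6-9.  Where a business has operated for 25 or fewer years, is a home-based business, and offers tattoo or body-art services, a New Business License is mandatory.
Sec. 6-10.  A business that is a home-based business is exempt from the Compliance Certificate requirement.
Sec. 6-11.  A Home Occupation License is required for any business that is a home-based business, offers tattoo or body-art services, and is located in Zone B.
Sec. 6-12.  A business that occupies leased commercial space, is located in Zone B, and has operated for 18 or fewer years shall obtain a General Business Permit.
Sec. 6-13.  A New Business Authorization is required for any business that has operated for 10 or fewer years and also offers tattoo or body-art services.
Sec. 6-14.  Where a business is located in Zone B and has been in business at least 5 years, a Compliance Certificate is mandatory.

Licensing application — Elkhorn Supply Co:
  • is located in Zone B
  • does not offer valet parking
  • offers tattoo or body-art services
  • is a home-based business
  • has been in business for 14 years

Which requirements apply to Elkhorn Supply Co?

Home Occupation License, Home Occupation Permit, New Business License, Regulatory Permit

Sec. 6-1. is a home-based business; offers tattoo or body-art services → Home Occupation Permit required.
Sec. 6-2. is located in Zone B (not: is located in a residentially zoned district); offers tattoo or body-art services → Standard Certificate not required.
Sec. 6-3. offers tattoo or body-art services → exempt from Zone B Permit.
Sec. 6-4. years in business 14 > 5; is located in Zone B (not: is located in Zone A) → Municipal Permit not required.
Sec. 6-5. is located in Zone B (not: is located in the designated historic district); is a home-based business → Historic District Certificate not required.
Sec. 6-6. is located in Zone B; years in business 14 ≤ 19; offers tattoo or body-art services → Regulatory Permit required.
Sec. 6-7. is located in Zone B (not: is located in the designated historic district) → Commercial Registration not required.
Sec. 6-8. is located in Zone B; years in business 14 ≤ 15; is a home-based business → Zone B Permit required.
Sec. 6-9. years in business 14 ≤ 25; is a home-based business; offers tattoo or body-art services → New Business License required.
Sec. 6-10. is a home-based business → exempt from Compliance Certificate.
Sec. 6-11. is a home-based business; offers tattoo or body-art services; is located in Zone B → Home Occupation License required.
Sec. 6-12. is a home-based business (not: occupies leased commercial space); is located in Zone B; years in business 14 ≤ 18 → General Business Permit not required.
Sec. 6-13. years in business 14 > 10; offers tattoo or body-art services → New Business Authorization not required.
Sec. 6-14. is located in Zone B; years in business 14 ≥ 5 → Compliance Certificate required.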